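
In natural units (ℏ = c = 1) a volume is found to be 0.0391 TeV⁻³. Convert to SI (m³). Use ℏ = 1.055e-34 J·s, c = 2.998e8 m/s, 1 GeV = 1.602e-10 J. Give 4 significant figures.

3.009e-58 m³

Volume is [L]³ = [E]⁻³·(ℏc)³.
1 GeV⁻³ → (ℏc)³ × (1 GeV in J)⁻³ = 7.696e-48 m³.
Convert the energy scale: 0.0391 TeV⁻³ = 3.91e-11 GeV⁻³.
Result: 3.91e-11 × 7.696e-48 = 3.009e-58 m³.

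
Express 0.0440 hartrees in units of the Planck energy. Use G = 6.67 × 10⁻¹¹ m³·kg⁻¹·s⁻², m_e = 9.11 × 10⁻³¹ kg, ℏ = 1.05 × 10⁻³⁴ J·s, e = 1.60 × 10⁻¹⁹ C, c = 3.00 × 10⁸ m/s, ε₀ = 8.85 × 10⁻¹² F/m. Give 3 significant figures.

hartree: E_h = m_e e⁴/(4πε₀ℏ)² = 4.38 × 10⁻¹⁸ J
Planck energy: E_P = √(ℏc⁵/G) = 1.96 × 10⁹ J
0.0440 × 4.38 × 10⁻¹⁸ / 1.96 × 10⁹ = 9.85 × 10⁻²⁹

9.85 × 10⁻²⁹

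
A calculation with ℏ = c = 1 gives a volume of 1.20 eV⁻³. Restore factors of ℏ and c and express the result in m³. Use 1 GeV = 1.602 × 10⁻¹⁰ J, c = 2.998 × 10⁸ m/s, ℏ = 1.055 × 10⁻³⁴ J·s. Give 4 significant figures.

Volume is [L]³ = [E]⁻³·(ℏc)³.
1 GeV⁻³ → (ℏc)³ × (1 GeV in J)⁻³ = 7.696 × 10⁻⁴⁸ m³.
Convert the energy scale: 1.20 eV⁻³ = 1.20 × 10²⁷ GeV⁻³.
Result: 1.20 × 10²⁷ × 7.696 × 10⁻⁴⁸ = 9.235 × 10⁻²¹ m³.

9.235 × 10⁻²¹ m³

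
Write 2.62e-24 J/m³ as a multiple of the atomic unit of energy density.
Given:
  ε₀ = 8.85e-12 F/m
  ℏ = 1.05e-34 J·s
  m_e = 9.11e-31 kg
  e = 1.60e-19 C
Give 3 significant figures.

8.70e-38

atomic unit of energy density: u_au = E_h/a₀³ = m_e⁴e¹⁰/((4πε₀)⁵ℏ⁸) = 3.01e13 J/m³.
2.62e-24 / 3.01e13 = 8.70e-38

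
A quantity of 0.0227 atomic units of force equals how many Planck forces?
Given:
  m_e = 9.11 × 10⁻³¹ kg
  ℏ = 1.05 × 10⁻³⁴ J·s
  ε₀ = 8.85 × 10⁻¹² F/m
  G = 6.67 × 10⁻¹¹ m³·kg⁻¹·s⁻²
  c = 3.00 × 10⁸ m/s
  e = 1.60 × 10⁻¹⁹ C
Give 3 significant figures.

1.56 × 10⁻⁵³

atomic unit of force: F_au = E_h/a₀ = m_e²e⁶/((4πε₀)³ℏ⁴) = 8.33 × 10⁻⁸ N
Planck force: F_P = c⁴/G = 1.21 × 10⁴⁴ N
0.0227 × 8.33 × 10⁻⁸ / 1.21 × 10⁴⁴ = 1.56 × 10⁻⁵³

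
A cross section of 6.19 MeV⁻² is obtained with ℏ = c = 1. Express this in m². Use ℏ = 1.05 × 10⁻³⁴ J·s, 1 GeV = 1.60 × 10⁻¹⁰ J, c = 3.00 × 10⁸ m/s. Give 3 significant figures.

Area is [L]² = [E]⁻²·(ℏc)²; restore (ℏc)².
1 GeV⁻² → (ℏc)² × (1 GeV in J)⁻² = 3.88 × 10⁻³² m².
Convert the energy scale: 6.19 MeV⁻² = 6.19 × 10⁶ GeV⁻².
Result: 6.19 × 10⁶ × 3.88 × 10⁻³² = 2.40 × 10⁻²⁵ m².

2.40 × 10⁻²⁵ m²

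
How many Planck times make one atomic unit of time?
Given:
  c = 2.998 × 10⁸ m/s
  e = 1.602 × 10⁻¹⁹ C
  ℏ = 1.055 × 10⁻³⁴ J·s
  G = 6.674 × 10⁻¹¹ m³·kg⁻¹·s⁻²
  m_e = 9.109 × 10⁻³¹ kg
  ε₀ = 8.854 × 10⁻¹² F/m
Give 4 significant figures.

atomic unit of time: τ_au = (4πε₀)²ℏ³/(m_e e⁴) = 2.423 × 10⁻¹⁷ s
Planck time: t_P = √(ℏG/c⁵) = 5.392 × 10⁻⁴⁴ s
ratio = 2.423 × 10⁻¹⁷ / 5.392 × 10⁻⁴⁴ = 4.494 × 10²⁶

4.494 × 10²⁶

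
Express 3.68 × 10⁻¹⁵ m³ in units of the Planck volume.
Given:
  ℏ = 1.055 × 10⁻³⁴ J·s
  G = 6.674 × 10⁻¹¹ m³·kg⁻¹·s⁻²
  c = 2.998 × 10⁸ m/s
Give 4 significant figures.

8.712 × 10⁸⁹

Planck volume: V_P = (ℏG/c³)^(3/2) = 4.224 × 10⁻¹⁰⁵ m³.
3.68 × 10⁻¹⁵ / 4.224 × 10⁻¹⁰⁵ = 8.712 × 10⁸⁹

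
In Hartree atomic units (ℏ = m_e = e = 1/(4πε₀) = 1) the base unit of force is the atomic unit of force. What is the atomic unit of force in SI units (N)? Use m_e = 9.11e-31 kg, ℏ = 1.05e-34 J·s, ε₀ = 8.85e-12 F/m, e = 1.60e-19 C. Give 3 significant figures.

8.33e-8 N

F_au = E_h/a₀ = m_e²e⁶/((4πε₀)³ℏ⁴)
E_h = 4.38e-18 J
a₀ = 5.26e-11 m
E_h/a₀ = 8.33e-8 N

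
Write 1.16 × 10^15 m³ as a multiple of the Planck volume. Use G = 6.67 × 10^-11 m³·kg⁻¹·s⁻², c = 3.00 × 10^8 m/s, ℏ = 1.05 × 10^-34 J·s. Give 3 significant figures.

2.78 × 10^119

Planck volume: V_P = (ℏG/c³)^(3/2) = 4.18 × 10^-105 m³.
1.16 × 10^15 / 4.18 × 10^-105 = 2.78 × 10^119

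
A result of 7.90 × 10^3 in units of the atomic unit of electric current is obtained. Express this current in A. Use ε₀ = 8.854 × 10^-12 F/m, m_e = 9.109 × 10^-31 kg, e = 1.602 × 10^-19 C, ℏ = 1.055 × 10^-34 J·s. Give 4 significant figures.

One atomic unit of electric current: I_au = e E_h/ℏ = m_e e⁵/((4πε₀)²ℏ³) = 6.612 × 10^-3 A.
7.90 × 10^3 × 6.612 × 10^-3 A = 52.23 A

52.23 A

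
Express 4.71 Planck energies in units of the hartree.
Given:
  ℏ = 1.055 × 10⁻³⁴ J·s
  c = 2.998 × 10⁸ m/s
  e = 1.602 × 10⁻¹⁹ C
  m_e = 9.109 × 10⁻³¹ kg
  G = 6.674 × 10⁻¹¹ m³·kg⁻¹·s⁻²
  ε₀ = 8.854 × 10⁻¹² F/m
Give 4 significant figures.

Planck energy: E_P = √(ℏc⁵/G) = 1.957 × 10⁹ J
hartree: E_h = m_e e⁴/(4πε₀ℏ)² = 4.354 × 10⁻¹⁸ J
4.71 × 1.957 × 10⁹ / 4.354 × 10⁻¹⁸ = 2.116 × 10²⁷

2.116 × 10²⁷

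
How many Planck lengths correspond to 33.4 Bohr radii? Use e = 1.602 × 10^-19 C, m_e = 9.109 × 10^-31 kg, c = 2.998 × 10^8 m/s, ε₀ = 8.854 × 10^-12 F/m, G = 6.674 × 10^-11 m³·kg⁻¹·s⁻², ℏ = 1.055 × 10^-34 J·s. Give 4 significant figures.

1.095 × 10^26

Bohr radius: a₀ = 4πε₀ℏ²/(m_e e²) = 5.297 × 10^-11 m
Planck length: ℓ_P = √(ℏG/c³) = 1.616 × 10^-35 m
33.4 × 5.297 × 10^-11 / 1.616 × 10^-35 = 1.095 × 10^26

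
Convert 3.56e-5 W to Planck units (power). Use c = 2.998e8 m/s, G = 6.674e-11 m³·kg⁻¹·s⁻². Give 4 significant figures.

9.810e-58

Planck power: P_P = c⁵/G = 3.629e52 W.
3.56e-5 / 3.629e52 = 9.810e-58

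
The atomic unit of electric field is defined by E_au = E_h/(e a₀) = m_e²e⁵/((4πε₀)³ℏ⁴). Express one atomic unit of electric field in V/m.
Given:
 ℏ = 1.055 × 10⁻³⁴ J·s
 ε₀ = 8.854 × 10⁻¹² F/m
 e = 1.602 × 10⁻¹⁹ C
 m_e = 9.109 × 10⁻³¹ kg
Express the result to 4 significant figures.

E_au = E_h/(e a₀) = m_e²e⁵/((4πε₀)³ℏ⁴)
E_h = 4.354 × 10⁻¹⁸ J
a₀ = 5.297 × 10⁻¹¹ m
E_h/(e·a₀) = 5.131 × 10¹¹ V/m

5.131 × 10¹¹ V/m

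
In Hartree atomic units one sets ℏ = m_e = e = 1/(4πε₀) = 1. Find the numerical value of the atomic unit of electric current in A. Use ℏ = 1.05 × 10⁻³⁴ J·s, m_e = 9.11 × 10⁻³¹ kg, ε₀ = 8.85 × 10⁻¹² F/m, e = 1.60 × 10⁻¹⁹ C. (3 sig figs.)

I_au = e E_h/ℏ = m_e e⁵/((4πε₀)²ℏ³)
E_h = 4.38 × 10⁻¹⁸ J
e·E_h/ℏ = 6.67 × 10⁻³ A

6.67 × 10⁻³ A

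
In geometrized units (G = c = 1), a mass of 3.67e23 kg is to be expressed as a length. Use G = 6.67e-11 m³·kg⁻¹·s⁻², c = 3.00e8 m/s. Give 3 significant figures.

2.72e-4 m

In G = c = 1 units mass has dimensions of length; the conversion factor is G/c².
3.67e23 kg × (G/c²) = 2.72e-4 m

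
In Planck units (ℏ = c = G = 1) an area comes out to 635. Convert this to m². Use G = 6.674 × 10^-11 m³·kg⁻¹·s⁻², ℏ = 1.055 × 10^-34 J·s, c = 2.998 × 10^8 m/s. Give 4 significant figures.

1.659 × 10^-67 m²

One Planck area: A_P = ℏG/c³ = 2.613 × 10^-70 m².
635 × 2.613 × 10^-70 m² = 1.659 × 10^-67 m²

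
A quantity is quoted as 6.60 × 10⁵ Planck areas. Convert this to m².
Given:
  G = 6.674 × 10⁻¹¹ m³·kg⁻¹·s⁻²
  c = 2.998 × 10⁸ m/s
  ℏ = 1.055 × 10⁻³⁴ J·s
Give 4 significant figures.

One Planck area: A_P = ℏG/c³ = 2.613 × 10⁻⁷⁰ m².
6.60 × 10⁵ × 2.613 × 10⁻⁷⁰ m² = 1.725 × 10⁻⁶⁴ m²

1.725 × 10⁻⁶⁴ m²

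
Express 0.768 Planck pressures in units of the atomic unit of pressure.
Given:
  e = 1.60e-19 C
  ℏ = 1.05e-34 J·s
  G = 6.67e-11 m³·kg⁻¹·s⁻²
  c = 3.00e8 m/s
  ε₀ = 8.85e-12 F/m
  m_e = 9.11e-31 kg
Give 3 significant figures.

Planck pressure: p_P = c⁷/(ℏG²) = 4.68e113 Pa
atomic unit of pressure: P_au = E_h/a₀³ = m_e⁴e¹⁰/((4πε₀)⁵ℏ⁸) = 3.01e13 Pa
0.768 × 4.68e113 / 3.01e13 = 1.19e100

1.19e100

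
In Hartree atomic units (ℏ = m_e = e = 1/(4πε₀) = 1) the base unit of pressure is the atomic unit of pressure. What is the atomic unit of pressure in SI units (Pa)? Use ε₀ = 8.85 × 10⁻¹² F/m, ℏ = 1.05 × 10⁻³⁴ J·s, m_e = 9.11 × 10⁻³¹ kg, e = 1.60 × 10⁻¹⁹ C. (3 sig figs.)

P_au = E_h/a₀³ = m_e⁴e¹⁰/((4πε₀)⁵ℏ⁸)
E_h = 4.38 × 10⁻¹⁸ J
a₀ = 5.26 × 10⁻¹¹ m
E_h/a₀³ = 3.01 × 10¹³ Pa

3.01 × 10¹³ Pa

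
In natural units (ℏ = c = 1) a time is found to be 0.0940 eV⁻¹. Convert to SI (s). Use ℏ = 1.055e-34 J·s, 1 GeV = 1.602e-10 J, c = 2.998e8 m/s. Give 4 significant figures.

6.190e-17 s

A time is [E]⁻¹ in ℏ=c=1; restore one factor of ℏ.
1 GeV⁻¹ → ℏ × (1 GeV in J)⁻¹ = 6.586e-25 s.
Convert the energy scale: 0.0940 eV⁻¹ = 9.40e7 GeV⁻¹.
Result: 9.40e7 × 6.586e-25 = 6.190e-17 s.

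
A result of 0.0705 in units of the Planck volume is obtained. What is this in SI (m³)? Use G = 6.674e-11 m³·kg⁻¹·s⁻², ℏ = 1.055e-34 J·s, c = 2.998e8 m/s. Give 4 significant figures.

One Planck volume: V_P = (ℏG/c³)^(3/2) = 4.224e-105 m³.
0.0705 × 4.224e-105 m³ = 2.978e-106 m³

2.978e-106 m³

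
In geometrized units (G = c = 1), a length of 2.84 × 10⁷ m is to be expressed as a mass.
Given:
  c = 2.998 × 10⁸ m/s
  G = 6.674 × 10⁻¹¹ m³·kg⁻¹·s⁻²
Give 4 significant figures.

3.825 × 10³⁴ kg

Length → mass via c²/G.
2.84 × 10⁷ m × (c²/G) = 3.825 × 10³⁴ kg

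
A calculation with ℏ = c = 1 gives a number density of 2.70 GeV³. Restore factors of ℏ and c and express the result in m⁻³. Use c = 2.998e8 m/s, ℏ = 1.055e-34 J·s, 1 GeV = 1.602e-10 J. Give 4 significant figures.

Number density is [L]⁻³ = [E]³/(ℏc)³.
1 GeV³ → 1/(ℏc)³ × (1 GeV in J)³ = 1.299e47 m⁻³.
Result: 2.70 × 1.299e47 = 3.508e47 m⁻³.

3.508e47 m⁻³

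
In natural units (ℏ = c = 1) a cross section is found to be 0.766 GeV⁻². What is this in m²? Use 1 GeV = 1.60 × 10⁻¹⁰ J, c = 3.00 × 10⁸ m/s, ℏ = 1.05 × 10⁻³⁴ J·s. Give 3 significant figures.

Area is [L]² = [E]⁻²·(ℏc)²; restore (ℏc)².
1 GeV⁻² → (ℏc)² × (1 GeV in J)⁻² = 3.88 × 10⁻³² m².
Result: 0.766 × 3.88 × 10⁻³² = 2.97 × 10⁻³² m².

2.97 × 10⁻³² m²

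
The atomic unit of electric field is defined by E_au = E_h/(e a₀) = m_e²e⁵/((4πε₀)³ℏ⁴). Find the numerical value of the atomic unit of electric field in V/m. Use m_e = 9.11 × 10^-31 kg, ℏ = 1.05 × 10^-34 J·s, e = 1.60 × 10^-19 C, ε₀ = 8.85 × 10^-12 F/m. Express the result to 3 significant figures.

5.20 × 10^11 V/m

E_au = E_h/(e a₀) = m_e²e⁵/((4πε₀)³ℏ⁴)
E_h = 4.38 × 10^-18 J
a₀ = 5.26 × 10^-11 m
E_h/(e·a₀) = 5.20 × 10^11 V/m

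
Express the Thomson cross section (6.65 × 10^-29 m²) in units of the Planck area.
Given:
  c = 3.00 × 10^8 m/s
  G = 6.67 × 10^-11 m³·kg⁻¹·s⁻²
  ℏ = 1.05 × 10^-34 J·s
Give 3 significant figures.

Planck area: A_P = ℏG/c³ = 2.59 × 10^-70 m².
6.65 × 10^-29 / 2.59 × 10^-70 = 2.56 × 10^41

2.56 × 10^41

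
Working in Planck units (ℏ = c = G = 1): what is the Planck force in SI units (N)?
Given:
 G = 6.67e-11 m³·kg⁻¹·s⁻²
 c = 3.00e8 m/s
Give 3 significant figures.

1.21e44 N

Dimensional analysis gives F_P = c⁴/G.
  = 8.10e33 / 6.67e-11
  = 1.21e44 N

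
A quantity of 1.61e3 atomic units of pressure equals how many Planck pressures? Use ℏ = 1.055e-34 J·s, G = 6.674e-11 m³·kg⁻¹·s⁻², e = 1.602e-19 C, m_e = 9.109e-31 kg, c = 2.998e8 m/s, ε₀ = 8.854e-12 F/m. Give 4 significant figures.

1.018e-97

atomic unit of pressure: P_au = E_h/a₀³ = m_e⁴e¹⁰/((4πε₀)⁵ℏ⁸) = 2.929e13 Pa
Planck pressure: p_P = c⁷/(ℏG²) = 4.632e113 Pa
1.61e3 × 2.929e13 / 4.632e113 = 1.018e-97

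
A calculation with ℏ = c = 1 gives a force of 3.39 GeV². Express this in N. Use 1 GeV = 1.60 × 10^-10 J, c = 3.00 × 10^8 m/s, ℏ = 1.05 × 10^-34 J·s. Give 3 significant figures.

2.76 × 10^6 N

Force is [E]/[L] = [E]²/(ℏc); restore (ℏc)⁻¹.
1 GeV² → 1/(ℏc) × (1 GeV in J)² = 8.13 × 10^5 N.
Result: 3.39 × 8.13 × 10^5 = 2.76 × 10^6 N.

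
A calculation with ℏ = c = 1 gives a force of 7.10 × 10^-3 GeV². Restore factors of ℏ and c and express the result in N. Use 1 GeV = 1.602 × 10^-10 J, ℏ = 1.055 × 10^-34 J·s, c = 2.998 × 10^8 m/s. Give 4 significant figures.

5.761 × 10^3 N

Force is [E]/[L] = [E]²/(ℏc); restore (ℏc)⁻¹.
1 GeV² → 1/(ℏc) × (1 GeV in J)² = 8.114 × 10^5 N.
Result: 7.10 × 10^-3 × 8.114 × 10^5 = 5.761 × 10^3 N.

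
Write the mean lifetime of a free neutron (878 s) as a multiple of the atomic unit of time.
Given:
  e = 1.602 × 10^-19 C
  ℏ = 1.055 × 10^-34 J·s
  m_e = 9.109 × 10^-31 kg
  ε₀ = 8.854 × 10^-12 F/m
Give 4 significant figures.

atomic unit of time: τ_au = (4πε₀)²ℏ³/(m_e e⁴) = 2.423 × 10^-17 s.
878 / 2.423 × 10^-17 = 3.624 × 10^19

3.624 × 10^19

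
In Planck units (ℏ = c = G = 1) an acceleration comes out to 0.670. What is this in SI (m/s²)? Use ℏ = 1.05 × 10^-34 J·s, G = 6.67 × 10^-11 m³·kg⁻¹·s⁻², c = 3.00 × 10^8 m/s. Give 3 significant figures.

3.74 × 10^51 m/s²

One Planck acceleration: a_P = √(c⁷/(ℏG)) = 5.59 × 10^51 m/s².
0.670 × 5.59 × 10^51 m/s² = 3.74 × 10^51 m/s²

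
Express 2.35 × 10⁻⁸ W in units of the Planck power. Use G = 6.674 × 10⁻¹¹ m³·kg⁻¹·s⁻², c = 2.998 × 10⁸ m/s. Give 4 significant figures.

6.476 × 10⁻⁶¹

Planck power: P_P = c⁵/G = 3.629 × 10⁵² W.
2.35 × 10⁻⁸ / 3.629 × 10⁵² = 6.476 × 10⁻⁶¹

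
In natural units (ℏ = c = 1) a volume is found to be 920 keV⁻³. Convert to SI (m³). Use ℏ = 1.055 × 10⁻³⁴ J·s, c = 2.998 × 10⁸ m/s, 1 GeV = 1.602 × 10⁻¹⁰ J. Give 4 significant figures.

Volume is [L]³ = [E]⁻³·(ℏc)³.
1 GeV⁻³ → (ℏc)³ × (1 GeV in J)⁻³ = 7.696 × 10⁻⁴⁸ m³.
Convert the energy scale: 920 keV⁻³ = 9.20 × 10²⁰ GeV⁻³.
Result: 9.20 × 10²⁰ × 7.696 × 10⁻⁴⁸ = 7.080 × 10⁻²⁷ m³.

7.080 × 10⁻²⁷ m³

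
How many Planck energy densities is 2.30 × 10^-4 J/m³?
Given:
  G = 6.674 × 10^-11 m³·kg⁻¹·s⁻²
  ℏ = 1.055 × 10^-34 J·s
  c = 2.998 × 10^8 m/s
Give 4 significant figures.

Planck energy density: u_P = c⁷/(ℏG²) = 4.632 × 10^113 J/m³.
2.30 × 10^-4 / 4.632 × 10^113 = 4.965 × 10^-118

4.965 × 10^-118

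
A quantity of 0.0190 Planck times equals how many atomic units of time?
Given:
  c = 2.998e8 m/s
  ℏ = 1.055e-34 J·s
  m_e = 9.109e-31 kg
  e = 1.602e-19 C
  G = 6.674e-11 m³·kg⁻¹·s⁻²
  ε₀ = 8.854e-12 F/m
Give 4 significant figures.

4.228e-29

Planck time: t_P = √(ℏG/c⁵) = 5.392e-44 s
atomic unit of time: τ_au = (4πε₀)²ℏ³/(m_e e⁴) = 2.423e-17 s
0.0190 × 5.392e-44 / 2.423e-17 = 4.228e-29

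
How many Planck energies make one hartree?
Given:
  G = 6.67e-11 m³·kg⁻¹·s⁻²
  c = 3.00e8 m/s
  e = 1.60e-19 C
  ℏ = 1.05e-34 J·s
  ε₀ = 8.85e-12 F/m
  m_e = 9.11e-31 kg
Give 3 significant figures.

hartree: E_h = m_e e⁴/(4πε₀ℏ)² = 4.38e-18 J
Planck energy: E_P = √(ℏc⁵/G) = 1.96e9 J
ratio = 4.38e-18 / 1.96e9 = 2.24e-27

2.24e-27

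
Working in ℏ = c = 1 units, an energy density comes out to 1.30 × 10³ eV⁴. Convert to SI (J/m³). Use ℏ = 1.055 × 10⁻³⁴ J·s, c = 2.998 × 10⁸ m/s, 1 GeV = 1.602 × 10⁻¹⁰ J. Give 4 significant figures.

[E]/[L]³ = [E]⁴/(ℏc)³; restore (ℏc)⁻³.
1 GeV⁴ → 1/(ℏc)³ × (1 GeV in J)⁴ = 2.082 × 10³⁷ J/m³.
Convert the energy scale: 1.30 × 10³ eV⁴ = 1.30 × 10⁻³³ GeV⁴.
Result: 1.30 × 10⁻³³ × 2.082 × 10³⁷ = 2.706 × 10⁴ J/m³.

2.706 × 10⁴ J/m³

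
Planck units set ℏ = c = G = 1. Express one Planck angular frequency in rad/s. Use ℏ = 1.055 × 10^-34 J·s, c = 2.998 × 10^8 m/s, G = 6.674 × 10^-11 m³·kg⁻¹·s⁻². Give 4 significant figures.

1.855 × 10^43 rad/s

The unique combination of the constants set to 1 with dimensions of angular frequency is ω_P = √(c⁵/(ℏG)).
  = √(3.440 × 10^86)
  = 1.855 × 10^43 rad/s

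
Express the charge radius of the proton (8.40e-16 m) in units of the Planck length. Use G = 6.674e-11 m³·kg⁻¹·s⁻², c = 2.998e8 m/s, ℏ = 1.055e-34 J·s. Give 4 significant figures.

Planck length: ℓ_P = √(ℏG/c³) = 1.616e-35 m.
8.40e-16 / 1.616e-35 = 5.196e19

5.196e19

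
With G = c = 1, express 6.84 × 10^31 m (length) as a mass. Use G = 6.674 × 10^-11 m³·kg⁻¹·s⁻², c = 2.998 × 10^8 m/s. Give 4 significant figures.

Length → mass via c²/G.
6.84 × 10^31 m × (c²/G) = 9.212 × 10^58 kg

9.212 × 10^58 kg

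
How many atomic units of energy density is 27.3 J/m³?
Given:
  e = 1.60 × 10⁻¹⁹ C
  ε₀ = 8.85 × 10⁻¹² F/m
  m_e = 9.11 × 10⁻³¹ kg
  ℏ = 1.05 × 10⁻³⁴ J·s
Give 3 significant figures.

9.06 × 10⁻¹³

atomic unit of energy density: u_au = E_h/a₀³ = m_e⁴e¹⁰/((4πε₀)⁵ℏ⁸) = 3.01 × 10¹³ J/m³.
27.3 / 3.01 × 10¹³ = 9.06 × 10⁻¹³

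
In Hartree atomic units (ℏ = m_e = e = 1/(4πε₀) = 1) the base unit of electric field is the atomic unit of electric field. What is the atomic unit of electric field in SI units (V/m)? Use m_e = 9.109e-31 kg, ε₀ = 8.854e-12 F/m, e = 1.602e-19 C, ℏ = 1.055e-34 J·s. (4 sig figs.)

E_au = E_h/(e a₀) = m_e²e⁵/((4πε₀)³ℏ⁴)
E_h = 4.354e-18 J
a₀ = 5.297e-11 m
E_h/(e·a₀) = 5.131e11 V/m

5.131e11 V/m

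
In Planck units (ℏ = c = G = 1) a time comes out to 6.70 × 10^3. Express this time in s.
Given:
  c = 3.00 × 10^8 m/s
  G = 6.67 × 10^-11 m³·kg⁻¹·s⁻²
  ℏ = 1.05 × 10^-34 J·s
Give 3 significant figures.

One Planck time: t_P = √(ℏG/c⁵) = 5.37 × 10^-44 s.
6.70 × 10^3 × 5.37 × 10^-44 s = 3.60 × 10^-40 s

3.60 × 10^-40 s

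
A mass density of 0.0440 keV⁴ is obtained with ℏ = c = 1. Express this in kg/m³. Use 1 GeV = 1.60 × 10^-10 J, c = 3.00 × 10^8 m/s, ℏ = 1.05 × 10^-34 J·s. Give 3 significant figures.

Mass density is [E]/(c²[L]³) = [E]⁴/(ℏ³c⁵).
1 GeV⁴ → 1/(ℏ³c⁵) × (1 GeV in J)⁴ = 2.33 × 10^20 kg/m³.
Convert the energy scale: 0.0440 keV⁴ = 4.40 × 10^-26 GeV⁴.
Result: 4.40 × 10^-26 × 2.33 × 10^20 = 1.03 × 10^-5 kg/m³.

1.03 × 10^-5 kg/m³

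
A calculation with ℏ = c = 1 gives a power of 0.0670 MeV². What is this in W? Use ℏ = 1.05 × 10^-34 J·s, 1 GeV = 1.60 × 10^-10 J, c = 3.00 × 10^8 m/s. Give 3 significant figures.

1.63 × 10^7 W

Power is [E]/[T] = [E]²/ℏ.
1 GeV² → 1/ℏ × (1 GeV in J)² = 2.44 × 10^14 W.
Convert the energy scale: 0.0670 MeV² = 6.70 × 10^-8 GeV².
Result: 6.70 × 10^-8 × 2.44 × 10^14 = 1.63 × 10^7 W.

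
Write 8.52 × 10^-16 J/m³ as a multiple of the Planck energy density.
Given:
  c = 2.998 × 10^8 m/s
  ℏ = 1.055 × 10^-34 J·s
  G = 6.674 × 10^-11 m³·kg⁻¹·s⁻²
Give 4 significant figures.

1.839 × 10^-129

Planck energy density: u_P = c⁷/(ℏG²) = 4.632 × 10^113 J/m³.
8.52 × 10^-16 / 4.632 × 10^113 = 1.839 × 10^-129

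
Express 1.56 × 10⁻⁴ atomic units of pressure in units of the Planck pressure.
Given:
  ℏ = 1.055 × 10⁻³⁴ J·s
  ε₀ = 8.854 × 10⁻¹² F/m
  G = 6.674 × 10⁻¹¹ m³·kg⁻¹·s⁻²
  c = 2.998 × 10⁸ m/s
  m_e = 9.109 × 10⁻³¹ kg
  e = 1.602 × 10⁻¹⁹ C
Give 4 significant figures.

9.864 × 10⁻¹⁰⁵

atomic unit of pressure: P_au = E_h/a₀³ = m_e⁴e¹⁰/((4πε₀)⁵ℏ⁸) = 2.929 × 10¹³ Pa
Planck pressure: p_P = c⁷/(ℏG²) = 4.632 × 10¹¹³ Pa
1.56 × 10⁻⁴ × 2.929 × 10¹³ / 4.632 × 10¹¹³ = 9.864 × 10⁻¹⁰⁵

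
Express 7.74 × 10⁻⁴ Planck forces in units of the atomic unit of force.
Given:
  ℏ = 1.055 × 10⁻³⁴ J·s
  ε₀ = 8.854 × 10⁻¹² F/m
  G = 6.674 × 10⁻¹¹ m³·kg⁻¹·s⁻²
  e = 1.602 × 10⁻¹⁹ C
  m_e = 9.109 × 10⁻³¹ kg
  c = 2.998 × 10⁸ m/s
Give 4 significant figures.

1.140 × 10⁴⁸

Planck force: F_P = c⁴/G = 1.210 × 10⁴⁴ N
atomic unit of force: F_au = E_h/a₀ = m_e²e⁶/((4πε₀)³ℏ⁴) = 8.220 × 10⁻⁸ N
7.74 × 10⁻⁴ × 1.210 × 10⁴⁴ / 8.220 × 10⁻⁸ = 1.140 × 10⁴⁸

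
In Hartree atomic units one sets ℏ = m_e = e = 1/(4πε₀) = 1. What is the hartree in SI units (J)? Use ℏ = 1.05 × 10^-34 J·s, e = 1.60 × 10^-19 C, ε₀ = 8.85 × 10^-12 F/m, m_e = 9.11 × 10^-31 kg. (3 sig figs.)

E_h = m_e e⁴/(4πε₀ℏ)²
  = 5.97 × 10^-106 / 1.36 × 10^-88
  = 4.38 × 10^-18 J

4.38 × 10^-18 J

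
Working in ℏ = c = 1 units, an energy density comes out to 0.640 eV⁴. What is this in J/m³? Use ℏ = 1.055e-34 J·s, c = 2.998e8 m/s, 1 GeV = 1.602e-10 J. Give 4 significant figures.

[E]/[L]³ = [E]⁴/(ℏc)³; restore (ℏc)⁻³.
1 GeV⁴ → 1/(ℏc)³ × (1 GeV in J)⁴ = 2.082e37 J/m³.
Convert the energy scale: 0.640 eV⁴ = 6.40e-37 GeV⁴.
Result: 6.40e-37 × 2.082e37 = 13.32 J/m³.

13.32 J/m³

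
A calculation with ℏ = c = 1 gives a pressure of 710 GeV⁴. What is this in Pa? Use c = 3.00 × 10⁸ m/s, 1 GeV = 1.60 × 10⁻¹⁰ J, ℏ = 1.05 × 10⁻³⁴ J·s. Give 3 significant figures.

1.49 × 10⁴⁰ Pa

Pressure is [E]/[L]³ = [E]⁴/(ℏc)³.
1 GeV⁴ → 1/(ℏc)³ × (1 GeV in J)⁴ = 2.10 × 10³⁷ Pa.
Result: 710 × 2.10 × 10³⁷ = 1.49 × 10⁴⁰ Pa.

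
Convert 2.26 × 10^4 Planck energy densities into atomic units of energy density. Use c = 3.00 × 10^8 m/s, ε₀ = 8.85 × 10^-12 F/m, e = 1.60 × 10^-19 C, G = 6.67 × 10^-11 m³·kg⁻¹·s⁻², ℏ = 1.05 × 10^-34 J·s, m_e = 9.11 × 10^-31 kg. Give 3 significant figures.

Planck energy density: u_P = c⁷/(ℏG²) = 4.68 × 10^113 J/m³
atomic unit of energy density: u_au = E_h/a₀³ = m_e⁴e¹⁰/((4πε₀)⁵ℏ⁸) = 3.01 × 10^13 J/m³
2.26 × 10^4 × 4.68 × 10^113 / 3.01 × 10^13 = 3.51 × 10^104

3.51 × 10^104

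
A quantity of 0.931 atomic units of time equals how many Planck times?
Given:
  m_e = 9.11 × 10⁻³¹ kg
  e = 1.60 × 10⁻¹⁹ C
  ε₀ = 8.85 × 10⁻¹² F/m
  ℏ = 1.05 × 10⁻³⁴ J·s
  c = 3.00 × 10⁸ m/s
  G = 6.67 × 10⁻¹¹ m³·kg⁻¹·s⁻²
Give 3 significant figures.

atomic unit of time: τ_au = (4πε₀)²ℏ³/(m_e e⁴) = 2.40 × 10⁻¹⁷ s
Planck time: t_P = √(ℏG/c⁵) = 5.37 × 10⁻⁴⁴ s
0.931 × 2.40 × 10⁻¹⁷ / 5.37 × 10⁻⁴⁴ = 4.16 × 10²⁶

4.16 × 10²⁶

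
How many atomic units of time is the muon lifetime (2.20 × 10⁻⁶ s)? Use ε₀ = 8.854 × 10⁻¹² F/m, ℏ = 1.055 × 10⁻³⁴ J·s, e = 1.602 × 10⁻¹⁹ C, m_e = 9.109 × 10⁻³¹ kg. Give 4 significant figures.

9.080 × 10¹⁰

atomic unit of time: τ_au = (4πε₀)²ℏ³/(m_e e⁴) = 2.423 × 10⁻¹⁷ s.
2.20 × 10⁻⁶ / 2.423 × 10⁻¹⁷ = 9.080 × 10¹⁰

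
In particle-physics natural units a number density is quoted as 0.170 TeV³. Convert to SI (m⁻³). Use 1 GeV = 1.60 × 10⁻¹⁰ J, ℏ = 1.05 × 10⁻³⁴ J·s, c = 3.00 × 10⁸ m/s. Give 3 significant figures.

2.23 × 10⁵⁵ m⁻³

Number density is [L]⁻³ = [E]³/(ℏc)³.
1 GeV³ → 1/(ℏc)³ × (1 GeV in J)³ = 1.31 × 10⁴⁷ m⁻³.
Convert the energy scale: 0.170 TeV³ = 1.70 × 10⁸ GeV³.
Result: 1.70 × 10⁸ × 1.31 × 10⁴⁷ = 2.23 × 10⁵⁵ m⁻³.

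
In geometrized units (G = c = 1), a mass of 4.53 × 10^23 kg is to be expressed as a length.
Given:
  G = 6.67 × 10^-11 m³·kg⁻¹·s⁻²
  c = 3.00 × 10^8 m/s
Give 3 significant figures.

3.36 × 10^-4 m

In G = c = 1 units mass has dimensions of length; the conversion factor is G/c².
4.53 × 10^23 kg × (G/c²) = 3.36 × 10^-4 m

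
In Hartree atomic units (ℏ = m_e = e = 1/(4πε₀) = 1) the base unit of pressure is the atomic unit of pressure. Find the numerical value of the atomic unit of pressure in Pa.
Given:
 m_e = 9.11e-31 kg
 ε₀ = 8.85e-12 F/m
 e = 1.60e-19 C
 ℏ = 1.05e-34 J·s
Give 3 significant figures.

3.01e13 Pa

P_au = E_h/a₀³ = m_e⁴e¹⁰/((4πε₀)⁵ℏ⁸)
E_h = 4.38e-18 J
a₀ = 5.26e-11 m
E_h/a₀³ = 3.01e13 Pa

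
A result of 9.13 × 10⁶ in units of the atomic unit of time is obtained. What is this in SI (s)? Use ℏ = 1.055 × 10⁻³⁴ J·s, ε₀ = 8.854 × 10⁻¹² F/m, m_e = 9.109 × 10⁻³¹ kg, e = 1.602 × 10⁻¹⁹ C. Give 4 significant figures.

One atomic unit of time: τ_au = (4πε₀)²ℏ³/(m_e e⁴) = 2.423 × 10⁻¹⁷ s.
9.13 × 10⁶ × 2.423 × 10⁻¹⁷ s = 2.212 × 10⁻¹⁰ s

2.212 × 10⁻¹⁰ s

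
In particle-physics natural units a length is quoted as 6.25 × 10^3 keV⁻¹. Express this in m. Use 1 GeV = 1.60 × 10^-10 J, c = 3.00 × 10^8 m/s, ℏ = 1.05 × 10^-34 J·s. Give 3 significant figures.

A length is [E]⁻¹ in ℏ=c=1; restore one factor of ℏc.
1 GeV⁻¹ → ℏc × (1 GeV in J)⁻¹ = 1.97 × 10^-16 m.
Convert the energy scale: 6.25 × 10^3 keV⁻¹ = 6.25 × 10^9 GeV⁻¹.
Result: 6.25 × 10^9 × 1.97 × 10^-16 = 1.23 × 10^-6 m.

1.23 × 10^-6 m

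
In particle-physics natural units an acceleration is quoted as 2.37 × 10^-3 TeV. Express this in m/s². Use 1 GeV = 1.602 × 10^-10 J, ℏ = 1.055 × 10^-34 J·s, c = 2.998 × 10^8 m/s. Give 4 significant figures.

Acceleration is [L]/[T]² = c·[E]/ℏ.
1 GeV → c/ℏ × (1 GeV in J) = 4.552 × 10^32 m/s².
Convert the energy scale: 2.37 × 10^-3 TeV = 2.37 GeV.
Result: 2.37 × 4.552 × 10^32 = 1.079 × 10^33 m/s².

1.079 × 10^33 m/s²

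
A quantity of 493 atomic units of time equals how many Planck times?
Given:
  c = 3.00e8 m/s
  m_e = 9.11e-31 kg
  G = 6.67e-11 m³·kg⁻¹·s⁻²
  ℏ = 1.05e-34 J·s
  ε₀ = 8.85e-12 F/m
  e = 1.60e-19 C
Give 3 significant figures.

2.20e29

atomic unit of time: τ_au = (4πε₀)²ℏ³/(m_e e⁴) = 2.40e-17 s
Planck time: t_P = √(ℏG/c⁵) = 5.37e-44 s
493 × 2.40e-17 / 5.37e-44 = 2.20e29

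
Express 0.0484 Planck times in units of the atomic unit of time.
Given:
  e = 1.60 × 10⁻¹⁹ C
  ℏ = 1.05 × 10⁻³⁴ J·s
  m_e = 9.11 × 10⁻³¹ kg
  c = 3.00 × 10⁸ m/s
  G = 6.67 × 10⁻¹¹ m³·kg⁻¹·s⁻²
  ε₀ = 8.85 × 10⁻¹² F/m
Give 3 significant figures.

Planck time: t_P = √(ℏG/c⁵) = 5.37 × 10⁻⁴⁴ s
atomic unit of time: τ_au = (4πε₀)²ℏ³/(m_e e⁴) = 2.40 × 10⁻¹⁷ s
0.0484 × 5.37 × 10⁻⁴⁴ / 2.40 × 10⁻¹⁷ = 1.08 × 10⁻²⁸

1.08 × 10⁻²⁸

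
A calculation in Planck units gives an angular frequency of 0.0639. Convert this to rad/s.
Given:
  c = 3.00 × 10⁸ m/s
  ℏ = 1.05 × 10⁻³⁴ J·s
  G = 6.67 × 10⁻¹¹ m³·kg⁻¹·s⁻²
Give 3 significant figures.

1.19 × 10⁴² rad/s

One Planck angular frequency: ω_P = √(c⁵/(ℏG)) = 1.86 × 10⁴³ rad/s.
0.0639 × 1.86 × 10⁴³ rad/s = 1.19 × 10⁴² rad/s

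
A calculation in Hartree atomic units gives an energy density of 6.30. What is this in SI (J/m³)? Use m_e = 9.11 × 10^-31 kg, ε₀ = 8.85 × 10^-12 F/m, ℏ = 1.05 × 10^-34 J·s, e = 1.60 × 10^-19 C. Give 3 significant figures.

One atomic unit of energy density: u_au = E_h/a₀³ = m_e⁴e¹⁰/((4πε₀)⁵ℏ⁸) = 3.01 × 10^13 J/m³.
6.30 × 3.01 × 10^13 J/m³ = 1.90 × 10^14 J/m³

1.90 × 10^14 J/m³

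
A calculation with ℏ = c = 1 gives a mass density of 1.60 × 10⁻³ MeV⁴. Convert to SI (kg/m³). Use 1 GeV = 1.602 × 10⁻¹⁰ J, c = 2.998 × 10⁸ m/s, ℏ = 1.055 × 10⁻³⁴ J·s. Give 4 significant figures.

3.706 × 10⁵ kg/m³

Mass density is [E]/(c²[L]³) = [E]⁴/(ℏ³c⁵).
1 GeV⁴ → 1/(ℏ³c⁵) × (1 GeV in J)⁴ = 2.316 × 10²⁰ kg/m³.
Convert the energy scale: 1.60 × 10⁻³ MeV⁴ = 1.60 × 10⁻¹⁵ GeV⁴.
Result: 1.60 × 10⁻¹⁵ × 2.316 × 10²⁰ = 3.706 × 10⁵ kg/m³.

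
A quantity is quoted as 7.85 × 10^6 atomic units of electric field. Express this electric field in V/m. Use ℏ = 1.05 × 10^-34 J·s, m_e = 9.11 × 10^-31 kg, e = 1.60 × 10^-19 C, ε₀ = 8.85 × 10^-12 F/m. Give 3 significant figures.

4.09 × 10^18 V/m

One atomic unit of electric field: E_au = E_h/(e a₀) = m_e²e⁵/((4πε₀)³ℏ⁴) = 5.20 × 10^11 V/m.
7.85 × 10^6 × 5.20 × 10^11 V/m = 4.09 × 10^18 V/m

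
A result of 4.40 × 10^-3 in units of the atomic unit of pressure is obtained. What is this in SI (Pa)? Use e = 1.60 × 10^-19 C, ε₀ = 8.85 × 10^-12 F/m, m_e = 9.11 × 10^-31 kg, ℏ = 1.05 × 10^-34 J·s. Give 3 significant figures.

1.33 × 10^11 Pa

One atomic unit of pressure: P_au = E_h/a₀³ = m_e⁴e¹⁰/((4πε₀)⁵ℏ⁸) = 3.01 × 10^13 Pa.
4.40 × 10^-3 × 3.01 × 10^13 Pa = 1.33 × 10^11 Pa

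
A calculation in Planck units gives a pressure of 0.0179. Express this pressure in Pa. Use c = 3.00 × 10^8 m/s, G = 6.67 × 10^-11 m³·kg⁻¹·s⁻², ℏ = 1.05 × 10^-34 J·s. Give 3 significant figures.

One Planck pressure: p_P = c⁷/(ℏG²) = 4.68 × 10^113 Pa.
0.0179 × 4.68 × 10^113 Pa = 8.38 × 10^111 Pa

8.38 × 10^111 Pa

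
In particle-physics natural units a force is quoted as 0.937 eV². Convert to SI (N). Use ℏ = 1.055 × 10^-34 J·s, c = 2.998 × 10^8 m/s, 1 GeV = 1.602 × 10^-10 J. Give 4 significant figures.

7.603 × 10^-13 N

Force is [E]/[L] = [E]²/(ℏc); restore (ℏc)⁻¹.
1 GeV² → 1/(ℏc) × (1 GeV in J)² = 8.114 × 10^5 N.
Convert the energy scale: 0.937 eV² = 9.37 × 10^-19 GeV².
Result: 9.37 × 10^-19 × 8.114 × 10^5 = 7.603 × 10^-13 N.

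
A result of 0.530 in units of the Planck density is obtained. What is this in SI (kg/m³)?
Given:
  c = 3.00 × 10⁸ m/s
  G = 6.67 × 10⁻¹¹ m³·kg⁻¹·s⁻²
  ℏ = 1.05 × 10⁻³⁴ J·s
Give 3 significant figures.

2.76 × 10⁹⁶ kg/m³

One Planck density: ρ_P = c⁵/(ℏG²) = 5.20 × 10⁹⁶ kg/m³.
0.530 × 5.20 × 10⁹⁶ kg/m³ = 2.76 × 10⁹⁶ kg/m³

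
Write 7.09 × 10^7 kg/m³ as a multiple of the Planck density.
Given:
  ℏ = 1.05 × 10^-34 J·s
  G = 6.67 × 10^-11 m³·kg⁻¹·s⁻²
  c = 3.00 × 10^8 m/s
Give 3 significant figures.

Planck density: ρ_P = c⁵/(ℏG²) = 5.20 × 10^96 kg/m³.
7.09 × 10^7 / 5.20 × 10^96 = 1.36 × 10^-89

1.36 × 10^-89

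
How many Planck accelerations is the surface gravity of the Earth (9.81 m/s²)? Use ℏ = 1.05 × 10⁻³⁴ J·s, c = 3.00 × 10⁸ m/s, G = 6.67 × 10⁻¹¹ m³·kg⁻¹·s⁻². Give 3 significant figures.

Planck acceleration: a_P = √(c⁷/(ℏG)) = 5.59 × 10⁵¹ m/s².
9.81 / 5.59 × 10⁵¹ = 1.76 × 10⁻⁵¹

1.76 × 10⁻⁵¹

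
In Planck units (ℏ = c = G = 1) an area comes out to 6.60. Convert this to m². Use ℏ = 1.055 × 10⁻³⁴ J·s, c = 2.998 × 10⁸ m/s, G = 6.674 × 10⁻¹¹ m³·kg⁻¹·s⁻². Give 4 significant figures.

1.725 × 10⁻⁶⁹ m²

One Planck area: A_P = ℏG/c³ = 2.613 × 10⁻⁷⁰ m².
6.60 × 2.613 × 10⁻⁷⁰ m² = 1.725 × 10⁻⁶⁹ m²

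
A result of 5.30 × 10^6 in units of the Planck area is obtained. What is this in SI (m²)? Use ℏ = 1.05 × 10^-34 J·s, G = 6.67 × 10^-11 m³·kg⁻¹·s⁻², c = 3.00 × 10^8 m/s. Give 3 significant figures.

One Planck area: A_P = ℏG/c³ = 2.59 × 10^-70 m².
5.30 × 10^6 × 2.59 × 10^-70 m² = 1.37 × 10^-63 m²

1.37 × 10^-63 m²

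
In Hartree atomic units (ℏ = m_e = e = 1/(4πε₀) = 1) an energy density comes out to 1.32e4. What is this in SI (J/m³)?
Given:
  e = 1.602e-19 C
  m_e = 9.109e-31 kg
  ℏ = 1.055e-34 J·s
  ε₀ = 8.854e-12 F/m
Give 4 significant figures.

3.866e17 J/m³

One atomic unit of energy density: u_au = E_h/a₀³ = m_e⁴e¹⁰/((4πε₀)⁵ℏ⁸) = 2.929e13 J/m³.
1.32e4 × 2.929e13 J/m³ = 3.866e17 J/m³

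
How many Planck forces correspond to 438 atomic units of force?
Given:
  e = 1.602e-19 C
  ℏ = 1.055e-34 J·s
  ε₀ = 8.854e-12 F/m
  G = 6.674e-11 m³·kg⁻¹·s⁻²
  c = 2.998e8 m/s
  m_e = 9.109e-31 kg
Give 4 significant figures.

atomic unit of force: F_au = E_h/a₀ = m_e²e⁶/((4πε₀)³ℏ⁴) = 8.220e-8 N
Planck force: F_P = c⁴/G = 1.210e44 N
438 × 8.220e-8 / 1.210e44 = 2.974e-49

2.974e-49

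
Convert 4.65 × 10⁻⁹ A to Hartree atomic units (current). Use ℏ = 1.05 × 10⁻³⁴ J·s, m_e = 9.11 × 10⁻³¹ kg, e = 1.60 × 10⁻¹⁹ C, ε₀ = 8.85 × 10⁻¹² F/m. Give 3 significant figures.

6.97 × 10⁻⁷

atomic unit of electric current: I_au = e E_h/ℏ = m_e e⁵/((4πε₀)²ℏ³) = 6.67 × 10⁻³ A.
4.65 × 10⁻⁹ / 6.67 × 10⁻³ = 6.97 × 10⁻⁷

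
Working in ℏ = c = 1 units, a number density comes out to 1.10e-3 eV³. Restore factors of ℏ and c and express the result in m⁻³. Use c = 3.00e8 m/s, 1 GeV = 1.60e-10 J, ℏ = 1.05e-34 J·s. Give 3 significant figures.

Number density is [L]⁻³ = [E]³/(ℏc)³.
1 GeV³ → 1/(ℏc)³ × (1 GeV in J)³ = 1.31e47 m⁻³.
Convert the energy scale: 1.10e-3 eV³ = 1.10e-30 GeV³.
Result: 1.10e-30 × 1.31e47 = 1.44e17 m⁻³.

1.44e17 m⁻³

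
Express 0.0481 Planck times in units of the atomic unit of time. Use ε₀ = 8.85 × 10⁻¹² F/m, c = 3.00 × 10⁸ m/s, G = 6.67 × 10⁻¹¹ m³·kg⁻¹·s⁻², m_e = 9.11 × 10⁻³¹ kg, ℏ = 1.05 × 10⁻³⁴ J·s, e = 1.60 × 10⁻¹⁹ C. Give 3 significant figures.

Planck time: t_P = √(ℏG/c⁵) = 5.37 × 10⁻⁴⁴ s
atomic unit of time: τ_au = (4πε₀)²ℏ³/(m_e e⁴) = 2.40 × 10⁻¹⁷ s
0.0481 × 5.37 × 10⁻⁴⁴ / 2.40 × 10⁻¹⁷ = 1.08 × 10⁻²⁸

1.08 × 10⁻²⁸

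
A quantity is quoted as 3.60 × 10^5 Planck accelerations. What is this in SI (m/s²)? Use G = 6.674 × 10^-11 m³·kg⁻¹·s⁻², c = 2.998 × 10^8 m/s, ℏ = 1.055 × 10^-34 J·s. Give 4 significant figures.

One Planck acceleration: a_P = √(c⁷/(ℏG)) = 5.560 × 10^51 m/s².
3.60 × 10^5 × 5.560 × 10^51 m/s² = 2.002 × 10^57 m/s²

2.002 × 10^57 m/s²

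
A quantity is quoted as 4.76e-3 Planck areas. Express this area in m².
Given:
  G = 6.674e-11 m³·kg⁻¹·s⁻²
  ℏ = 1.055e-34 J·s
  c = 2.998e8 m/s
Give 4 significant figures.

1.244e-72 m²

One Planck area: A_P = ℏG/c³ = 2.613e-70 m².
4.76e-3 × 2.613e-70 m² = 1.244e-72 m²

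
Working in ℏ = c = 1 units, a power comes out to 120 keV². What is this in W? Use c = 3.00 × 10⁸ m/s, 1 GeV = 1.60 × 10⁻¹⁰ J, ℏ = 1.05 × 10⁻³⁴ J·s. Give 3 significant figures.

2.93 × 10⁴ W

Power is [E]/[T] = [E]²/ℏ.
1 GeV² → 1/ℏ × (1 GeV in J)² = 2.44 × 10¹⁴ W.
Convert the energy scale: 120 keV² = 1.20 × 10⁻¹⁰ GeV².
Result: 1.20 × 10⁻¹⁰ × 2.44 × 10¹⁴ = 2.93 × 10⁴ W.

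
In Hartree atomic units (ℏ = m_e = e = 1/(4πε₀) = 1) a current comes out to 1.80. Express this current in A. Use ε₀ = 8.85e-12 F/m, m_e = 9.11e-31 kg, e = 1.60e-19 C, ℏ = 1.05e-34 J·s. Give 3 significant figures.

0.0120 A

One atomic unit of electric current: I_au = e E_h/ℏ = m_e e⁵/((4πε₀)²ℏ³) = 6.67e-3 A.
1.80 × 6.67e-3 A = 0.0120 A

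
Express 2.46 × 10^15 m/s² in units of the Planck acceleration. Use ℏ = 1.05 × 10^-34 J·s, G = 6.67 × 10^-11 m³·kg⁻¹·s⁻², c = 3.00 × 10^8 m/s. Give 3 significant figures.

4.40 × 10^-37

Planck acceleration: a_P = √(c⁷/(ℏG)) = 5.59 × 10^51 m/s².
2.46 × 10^15 / 5.59 × 10^51 = 4.40 × 10^-37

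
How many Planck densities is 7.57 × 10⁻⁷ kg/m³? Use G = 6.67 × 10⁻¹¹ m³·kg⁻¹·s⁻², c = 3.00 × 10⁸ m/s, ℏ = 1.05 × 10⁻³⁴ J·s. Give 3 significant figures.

1.46 × 10⁻¹⁰³

Planck density: ρ_P = c⁵/(ℏG²) = 5.20 × 10⁹⁶ kg/m³.
7.57 × 10⁻⁷ / 5.20 × 10⁹⁶ = 1.46 × 10⁻¹⁰³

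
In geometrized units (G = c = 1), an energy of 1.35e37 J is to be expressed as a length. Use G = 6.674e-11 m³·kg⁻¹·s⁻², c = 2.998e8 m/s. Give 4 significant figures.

1.115e-7 m

Energy → length via G/c⁴.
1.35e37 J × (G/c⁴) = 1.115e-7 m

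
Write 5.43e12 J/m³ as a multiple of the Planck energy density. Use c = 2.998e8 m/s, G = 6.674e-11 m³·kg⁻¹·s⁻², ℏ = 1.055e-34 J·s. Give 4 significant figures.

1.172e-101

Planck energy density: u_P = c⁷/(ℏG²) = 4.632e113 J/m³.
5.43e12 / 4.632e113 = 1.172e-101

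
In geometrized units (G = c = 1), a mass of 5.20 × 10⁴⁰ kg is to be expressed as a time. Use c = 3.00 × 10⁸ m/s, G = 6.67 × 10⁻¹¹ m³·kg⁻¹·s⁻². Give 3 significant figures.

1.28 × 10⁵ s

Mass → time via G/c³.
5.20 × 10⁴⁰ kg × (G/c³) = 1.28 × 10⁵ s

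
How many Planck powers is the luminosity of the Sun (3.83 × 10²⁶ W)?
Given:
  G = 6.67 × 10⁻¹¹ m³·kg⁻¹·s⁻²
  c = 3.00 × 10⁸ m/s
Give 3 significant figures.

Planck power: P_P = c⁵/G = 3.64 × 10⁵² W.
3.83 × 10²⁶ / 3.64 × 10⁵² = 1.05 × 10⁻²⁶

1.05 × 10⁻²⁶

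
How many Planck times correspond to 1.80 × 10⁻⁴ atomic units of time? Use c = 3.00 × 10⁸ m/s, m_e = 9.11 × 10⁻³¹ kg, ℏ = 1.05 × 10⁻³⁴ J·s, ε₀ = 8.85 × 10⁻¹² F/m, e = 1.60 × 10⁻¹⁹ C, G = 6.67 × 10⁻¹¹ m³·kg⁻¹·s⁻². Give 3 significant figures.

atomic unit of time: τ_au = (4πε₀)²ℏ³/(m_e e⁴) = 2.40 × 10⁻¹⁷ s
Planck time: t_P = √(ℏG/c⁵) = 5.37 × 10⁻⁴⁴ s
1.80 × 10⁻⁴ × 2.40 × 10⁻¹⁷ / 5.37 × 10⁻⁴⁴ = 8.04 × 10²²

8.04 × 10²²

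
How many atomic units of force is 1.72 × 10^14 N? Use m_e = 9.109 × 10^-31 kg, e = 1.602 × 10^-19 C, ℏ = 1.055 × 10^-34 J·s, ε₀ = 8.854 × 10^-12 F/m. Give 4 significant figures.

atomic unit of force: F_au = E_h/a₀ = m_e²e⁶/((4πε₀)³ℏ⁴) = 8.220 × 10^-8 N.
1.72 × 10^14 / 8.220 × 10^-8 = 2.093 × 10^21

2.093 × 10^21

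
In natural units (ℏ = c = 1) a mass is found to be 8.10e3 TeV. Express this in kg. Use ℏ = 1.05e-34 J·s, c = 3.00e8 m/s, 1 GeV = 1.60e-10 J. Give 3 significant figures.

1.44e-20 kg

Mass is [E]/c²; divide by c².
1 GeV → 1/c² × (1 GeV in J) = 1.78e-27 kg.
Convert the energy scale: 8.10e3 TeV = 8.10e6 GeV.
Result: 8.10e6 × 1.78e-27 = 1.44e-20 kg.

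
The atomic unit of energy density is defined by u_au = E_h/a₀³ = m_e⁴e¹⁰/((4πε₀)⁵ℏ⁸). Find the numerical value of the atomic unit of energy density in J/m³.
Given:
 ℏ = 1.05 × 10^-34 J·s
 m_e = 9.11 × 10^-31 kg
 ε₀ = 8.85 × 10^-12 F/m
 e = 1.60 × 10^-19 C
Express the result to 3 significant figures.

3.01 × 10^13 J/m³

u_au = E_h/a₀³ = m_e⁴e¹⁰/((4πε₀)⁵ℏ⁸)
E_h = 4.38 × 10^-18 J
a₀ = 5.26 × 10^-11 m
E_h/a₀³ = 3.01 × 10^13 J/m³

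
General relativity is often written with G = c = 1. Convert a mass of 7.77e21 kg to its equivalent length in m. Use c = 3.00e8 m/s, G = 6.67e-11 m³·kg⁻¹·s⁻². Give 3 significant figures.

In G = c = 1 units mass has dimensions of length; the conversion factor is G/c².
7.77e21 kg × (G/c²) = 5.76e-6 m

5.76e-6 m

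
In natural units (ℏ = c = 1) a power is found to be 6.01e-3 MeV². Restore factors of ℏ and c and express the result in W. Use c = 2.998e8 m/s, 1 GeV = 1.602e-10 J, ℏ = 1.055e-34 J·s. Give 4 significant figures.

1.462e6 W

Power is [E]/[T] = [E]²/ℏ.
1 GeV² → 1/ℏ × (1 GeV in J)² = 2.433e14 W.
Convert the energy scale: 6.01e-3 MeV² = 6.01e-9 GeV².
Result: 6.01e-9 × 2.433e14 = 1.462e6 W.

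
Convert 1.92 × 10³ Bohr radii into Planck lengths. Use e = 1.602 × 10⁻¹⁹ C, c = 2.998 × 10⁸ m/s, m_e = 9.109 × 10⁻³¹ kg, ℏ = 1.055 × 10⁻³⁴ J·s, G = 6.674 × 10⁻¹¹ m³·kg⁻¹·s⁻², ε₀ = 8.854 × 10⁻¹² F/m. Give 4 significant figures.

Bohr radius: a₀ = 4πε₀ℏ²/(m_e e²) = 5.297 × 10⁻¹¹ m
Planck length: ℓ_P = √(ℏG/c³) = 1.616 × 10⁻³⁵ m
1.92 × 10³ × 5.297 × 10⁻¹¹ / 1.616 × 10⁻³⁵ = 6.292 × 10²⁷

6.292 × 10²⁷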